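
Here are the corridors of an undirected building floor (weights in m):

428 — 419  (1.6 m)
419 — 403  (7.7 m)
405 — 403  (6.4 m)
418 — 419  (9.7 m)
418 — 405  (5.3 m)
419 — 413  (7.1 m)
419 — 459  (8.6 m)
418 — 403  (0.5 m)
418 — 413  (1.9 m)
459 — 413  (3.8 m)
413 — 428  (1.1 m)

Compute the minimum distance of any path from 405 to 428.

Shortest distances from 405:
405: 0
418: 5.3  (via 405)
403: 5.8  (via 418)
413: 7.2  (via 418)
428: 8.3  (via 413)
Shortest route: 405 → 418 → 413 → 428 = 8.3 m.

8.3 m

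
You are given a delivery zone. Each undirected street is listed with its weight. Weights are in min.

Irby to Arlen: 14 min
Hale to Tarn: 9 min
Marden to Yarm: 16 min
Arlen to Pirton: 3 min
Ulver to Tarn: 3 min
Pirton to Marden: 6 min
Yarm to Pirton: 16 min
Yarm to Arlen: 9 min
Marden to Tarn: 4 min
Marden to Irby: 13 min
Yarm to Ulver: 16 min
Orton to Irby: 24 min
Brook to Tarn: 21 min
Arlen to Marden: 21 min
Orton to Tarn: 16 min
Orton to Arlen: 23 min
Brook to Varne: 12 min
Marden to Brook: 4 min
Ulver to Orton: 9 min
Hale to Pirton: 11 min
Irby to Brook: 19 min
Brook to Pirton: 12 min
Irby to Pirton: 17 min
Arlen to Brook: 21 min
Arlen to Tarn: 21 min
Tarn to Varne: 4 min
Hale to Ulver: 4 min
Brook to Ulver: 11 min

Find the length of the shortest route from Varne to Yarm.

23 min

Compare a few routes:
Varne → Tarn → Marden → Yarm: 4+4+16 = 24
Varne → Tarn → Ulver → Yarm: 4+3+16 = 23
The minimum is 23 min via Varne → Tarn → Ulver → Yarm.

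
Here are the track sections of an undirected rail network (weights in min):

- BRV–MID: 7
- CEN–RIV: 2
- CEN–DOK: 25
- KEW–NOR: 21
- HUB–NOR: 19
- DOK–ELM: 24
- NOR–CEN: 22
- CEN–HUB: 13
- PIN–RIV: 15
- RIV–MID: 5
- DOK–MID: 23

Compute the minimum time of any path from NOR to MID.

Running Dijkstra from NOR:
NOR: 0
HUB: 19  (via NOR)
KEW: 21  (via NOR)
CEN: 22  (via NOR)
RIV: 24  (via CEN)
MID: 29  (via RIV)
Shortest route: NOR–CEN–RIV–MID = 29 min.

29 min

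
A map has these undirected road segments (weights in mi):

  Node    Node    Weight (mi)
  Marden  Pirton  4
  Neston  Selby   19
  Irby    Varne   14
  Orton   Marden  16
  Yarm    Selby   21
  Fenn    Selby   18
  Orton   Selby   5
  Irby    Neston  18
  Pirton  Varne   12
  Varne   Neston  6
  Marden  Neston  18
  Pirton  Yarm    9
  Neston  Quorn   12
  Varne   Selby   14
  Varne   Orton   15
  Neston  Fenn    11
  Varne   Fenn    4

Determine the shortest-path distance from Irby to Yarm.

35 mi

Compare a few routes:
Irby–Varne–Pirton–Yarm: 14+12+9 = 35
Irby–Neston–Varne–Pirton–Yarm: 18+6+12+9 = 45
Cheapest is Irby–Varne–Pirton–Yarm at 35 mi.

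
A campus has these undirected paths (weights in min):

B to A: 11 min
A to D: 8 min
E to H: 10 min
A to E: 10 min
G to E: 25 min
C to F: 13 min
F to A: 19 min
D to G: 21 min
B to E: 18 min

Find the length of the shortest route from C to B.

43 min

Compare a few routes:
C - F - A - E - B: 13+19+10+18 = 60
C - F - A - D - G - E - B: 13+19+8+21+25+18 = 104
C - F - A - B: 13+19+11 = 43
The minimum is 43 min via C - F - A - B.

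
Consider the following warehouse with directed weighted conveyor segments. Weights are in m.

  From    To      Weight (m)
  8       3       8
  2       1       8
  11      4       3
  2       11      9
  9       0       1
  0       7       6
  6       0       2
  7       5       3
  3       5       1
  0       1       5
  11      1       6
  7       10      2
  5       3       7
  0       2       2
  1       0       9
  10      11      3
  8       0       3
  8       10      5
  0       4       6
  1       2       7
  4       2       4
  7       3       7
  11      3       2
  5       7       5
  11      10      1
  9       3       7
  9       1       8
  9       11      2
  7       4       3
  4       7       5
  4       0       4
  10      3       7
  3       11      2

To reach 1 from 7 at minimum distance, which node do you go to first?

Compare a few routes:
7–4–2–1: 3+4+8 = 15
7–4–0–1: 3+4+5 = 12
7–3–11–1: 7+2+6 = 15
7–10–11–1: 2+3+6 = 11
Cheapest is 7–10–11–1 at 11 m.
So from 7 the first move is to 10.

10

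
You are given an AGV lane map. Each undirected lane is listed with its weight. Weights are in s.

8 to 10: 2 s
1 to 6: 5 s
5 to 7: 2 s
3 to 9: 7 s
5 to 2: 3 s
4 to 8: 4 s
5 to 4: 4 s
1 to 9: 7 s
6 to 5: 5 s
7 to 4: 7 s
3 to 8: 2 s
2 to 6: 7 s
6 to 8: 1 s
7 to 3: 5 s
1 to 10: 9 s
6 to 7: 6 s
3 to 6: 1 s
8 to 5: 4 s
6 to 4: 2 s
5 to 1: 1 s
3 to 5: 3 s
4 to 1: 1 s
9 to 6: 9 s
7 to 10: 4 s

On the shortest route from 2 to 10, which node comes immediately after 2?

Enumerating some paths:
2 → 5 → 7 → 10: 3+2+4 = 9
2 → 5 → 1 → 4 → 6 → 8 → 10: 3+1+1+2+1+2 = 10
2 → 6 → 8 → 10: 7+1+2 = 10
Cheapest is 2 → 5 → 7 → 10 at 9 s.
So from 2 the first move is to 5.

5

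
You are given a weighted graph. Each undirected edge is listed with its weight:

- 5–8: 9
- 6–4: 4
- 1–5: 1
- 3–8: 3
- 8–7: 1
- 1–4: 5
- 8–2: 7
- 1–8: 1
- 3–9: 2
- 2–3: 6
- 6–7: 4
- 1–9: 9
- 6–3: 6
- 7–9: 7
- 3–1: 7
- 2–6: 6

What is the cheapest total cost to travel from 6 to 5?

Running Dijkstra from 6:
6: 0
4: 4  (via 6)
7: 4  (via 6)
8: 5  (via 7)
1: 6  (via 8)
2: 6  (via 6)
3: 6  (via 6)
5: 7  (via 1)
Shortest route: 6–7–8–1–5 = 7.

7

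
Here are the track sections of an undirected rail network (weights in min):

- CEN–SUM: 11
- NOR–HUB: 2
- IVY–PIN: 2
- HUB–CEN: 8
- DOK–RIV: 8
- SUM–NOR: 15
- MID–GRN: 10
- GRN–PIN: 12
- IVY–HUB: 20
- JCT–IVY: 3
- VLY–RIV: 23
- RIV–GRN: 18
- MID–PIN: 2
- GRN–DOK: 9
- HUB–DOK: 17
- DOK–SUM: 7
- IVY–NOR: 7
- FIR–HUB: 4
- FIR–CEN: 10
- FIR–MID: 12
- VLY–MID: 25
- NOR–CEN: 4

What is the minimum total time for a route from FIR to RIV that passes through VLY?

60 min

Shortest FIR→VLY: FIR → MID → VLY = 37
Best VLY to RIV: VLY → RIV costing 23
Total via VLY: 37 + 23 = 60 min.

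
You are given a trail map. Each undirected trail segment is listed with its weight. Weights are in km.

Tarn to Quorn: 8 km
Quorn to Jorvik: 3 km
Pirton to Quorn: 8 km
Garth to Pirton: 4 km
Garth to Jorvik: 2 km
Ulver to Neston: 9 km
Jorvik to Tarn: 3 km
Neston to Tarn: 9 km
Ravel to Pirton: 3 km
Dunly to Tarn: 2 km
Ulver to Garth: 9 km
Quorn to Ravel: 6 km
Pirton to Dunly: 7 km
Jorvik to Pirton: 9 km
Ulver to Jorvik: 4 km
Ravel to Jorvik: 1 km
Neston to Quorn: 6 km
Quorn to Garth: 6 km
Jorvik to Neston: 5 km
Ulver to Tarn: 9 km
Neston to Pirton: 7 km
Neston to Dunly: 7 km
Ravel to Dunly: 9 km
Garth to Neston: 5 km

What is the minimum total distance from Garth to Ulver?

Compare a few routes:
Garth - Jorvik - Ulver: 2+4 = 6
Garth - Ulver: 9 = 9
The minimum is 6 km via Garth - Jorvik - Ulver.

6 km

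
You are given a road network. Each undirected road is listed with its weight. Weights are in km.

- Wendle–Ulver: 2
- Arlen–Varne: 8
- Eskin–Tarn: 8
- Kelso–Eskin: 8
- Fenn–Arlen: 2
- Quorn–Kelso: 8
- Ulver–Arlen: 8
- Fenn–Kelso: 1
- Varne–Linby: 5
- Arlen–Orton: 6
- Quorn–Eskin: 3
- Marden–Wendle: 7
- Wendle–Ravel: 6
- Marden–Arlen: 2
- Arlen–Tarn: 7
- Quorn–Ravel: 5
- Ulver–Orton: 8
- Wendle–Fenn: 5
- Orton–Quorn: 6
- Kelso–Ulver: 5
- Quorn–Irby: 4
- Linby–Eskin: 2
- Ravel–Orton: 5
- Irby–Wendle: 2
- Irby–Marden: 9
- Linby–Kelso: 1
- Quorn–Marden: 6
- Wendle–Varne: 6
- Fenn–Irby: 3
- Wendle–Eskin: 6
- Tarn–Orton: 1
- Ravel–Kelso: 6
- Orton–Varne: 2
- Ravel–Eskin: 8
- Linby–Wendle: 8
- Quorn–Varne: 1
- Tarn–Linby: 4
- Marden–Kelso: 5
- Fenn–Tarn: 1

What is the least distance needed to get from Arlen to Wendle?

7 km

Running Dijkstra from Arlen:
Arlen: 0
Marden: 2  (via Arlen)
Fenn: 2  (via Arlen)
Kelso: 3  (via Fenn)
Tarn: 3  (via Fenn)
Linby: 4  (via Kelso)
Orton: 4  (via Tarn)
Irby: 5  (via Fenn)
Varne: 6  (via Orton)
Eskin: 6  (via Linby)
Wendle: 7  (via Fenn)
Shortest route: Arlen → Fenn → Wendle = 7 km.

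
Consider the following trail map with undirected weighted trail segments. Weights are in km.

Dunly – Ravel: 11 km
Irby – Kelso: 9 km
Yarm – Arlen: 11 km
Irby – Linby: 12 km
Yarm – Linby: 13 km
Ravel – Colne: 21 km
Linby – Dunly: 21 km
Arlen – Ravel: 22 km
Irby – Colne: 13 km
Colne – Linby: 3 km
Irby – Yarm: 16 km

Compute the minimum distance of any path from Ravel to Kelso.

43 km

Compare a few routes:
Ravel → Colne → Linby → Irby → Kelso: 21+3+12+9 = 45
Ravel → Colne → Irby → Kelso: 21+13+9 = 43
Ravel → Dunly → Linby → Colne → Irby → Kelso: 11+21+3+13+9 = 57
Ravel → Dunly → Linby → Irby → Kelso: 11+21+12+9 = 53
Cheapest is Ravel → Colne → Irby → Kelso at 43 km.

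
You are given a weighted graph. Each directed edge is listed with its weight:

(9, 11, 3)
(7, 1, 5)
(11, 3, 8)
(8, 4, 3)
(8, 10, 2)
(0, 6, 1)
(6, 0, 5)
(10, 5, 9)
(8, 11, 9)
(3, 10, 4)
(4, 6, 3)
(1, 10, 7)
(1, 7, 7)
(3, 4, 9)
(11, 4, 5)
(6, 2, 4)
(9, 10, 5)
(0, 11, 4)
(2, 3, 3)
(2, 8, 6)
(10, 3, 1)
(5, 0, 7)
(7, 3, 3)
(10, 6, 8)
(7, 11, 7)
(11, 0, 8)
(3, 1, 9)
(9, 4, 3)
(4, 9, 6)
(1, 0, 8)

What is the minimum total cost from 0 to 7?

24

Candidate routes:
0 - 11 - 3 - 1 - 7: 4+8+9+7 = 28
0 - 6 - 2 - 8 - 10 - 3 - 1 - 7: 1+4+6+2+1+9+7 = 30
0 - 6 - 2 - 3 - 1 - 7: 1+4+3+9+7 = 24
Cheapest is 0 - 6 - 2 - 3 - 1 - 7 at 24.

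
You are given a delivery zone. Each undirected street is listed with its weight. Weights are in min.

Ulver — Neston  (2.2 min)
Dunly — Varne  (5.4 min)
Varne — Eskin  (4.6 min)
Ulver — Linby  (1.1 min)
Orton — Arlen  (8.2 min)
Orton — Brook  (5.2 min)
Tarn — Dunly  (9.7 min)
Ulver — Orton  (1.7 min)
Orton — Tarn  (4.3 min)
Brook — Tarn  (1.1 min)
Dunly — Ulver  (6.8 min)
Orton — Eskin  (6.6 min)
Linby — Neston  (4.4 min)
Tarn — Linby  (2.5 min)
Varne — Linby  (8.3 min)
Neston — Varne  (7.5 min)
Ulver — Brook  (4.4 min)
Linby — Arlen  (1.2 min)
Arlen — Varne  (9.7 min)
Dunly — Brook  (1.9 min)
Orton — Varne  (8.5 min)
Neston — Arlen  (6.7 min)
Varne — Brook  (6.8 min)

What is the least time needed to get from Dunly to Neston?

Candidate routes:
Dunly - Brook - Tarn - Linby - Ulver - Neston: 1.9+1.1+2.5+1.1+2.2 = 8.8
Dunly - Brook - Ulver - Neston: 1.9+4.4+2.2 = 8.5
Dunly - Ulver - Neston: 6.8+2.2 = 9
Cheapest is Dunly - Brook - Ulver - Neston at 8.5 min.

8.5 min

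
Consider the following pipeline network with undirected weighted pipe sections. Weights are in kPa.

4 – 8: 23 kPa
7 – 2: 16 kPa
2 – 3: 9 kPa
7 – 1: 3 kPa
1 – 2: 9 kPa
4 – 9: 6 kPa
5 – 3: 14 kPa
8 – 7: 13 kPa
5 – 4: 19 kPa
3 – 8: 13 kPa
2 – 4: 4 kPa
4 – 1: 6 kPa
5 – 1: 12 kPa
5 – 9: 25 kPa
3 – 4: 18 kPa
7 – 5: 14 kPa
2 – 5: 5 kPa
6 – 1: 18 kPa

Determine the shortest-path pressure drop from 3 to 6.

Candidate routes:
3 - 2 - 4 - 1 - 6: 9+4+6+18 = 37
3 - 2 - 1 - 6: 9+9+18 = 36
The minimum is 36 kPa via 3 - 2 - 1 - 6.

36 kPa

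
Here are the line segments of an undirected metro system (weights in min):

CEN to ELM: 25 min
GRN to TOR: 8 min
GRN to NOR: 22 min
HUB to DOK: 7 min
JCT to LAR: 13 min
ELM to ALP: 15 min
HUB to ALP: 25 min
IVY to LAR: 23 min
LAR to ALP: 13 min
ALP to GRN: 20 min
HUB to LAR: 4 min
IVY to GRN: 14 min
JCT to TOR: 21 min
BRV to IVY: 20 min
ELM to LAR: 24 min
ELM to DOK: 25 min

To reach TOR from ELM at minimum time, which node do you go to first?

Enumerating some paths:
ELM - ALP - GRN - TOR: 15+20+8 = 43
ELM - LAR - JCT - TOR: 24+13+21 = 58
The minimum is 43 min via ELM - ALP - GRN - TOR.
So from ELM the first move is to ALP.

ALP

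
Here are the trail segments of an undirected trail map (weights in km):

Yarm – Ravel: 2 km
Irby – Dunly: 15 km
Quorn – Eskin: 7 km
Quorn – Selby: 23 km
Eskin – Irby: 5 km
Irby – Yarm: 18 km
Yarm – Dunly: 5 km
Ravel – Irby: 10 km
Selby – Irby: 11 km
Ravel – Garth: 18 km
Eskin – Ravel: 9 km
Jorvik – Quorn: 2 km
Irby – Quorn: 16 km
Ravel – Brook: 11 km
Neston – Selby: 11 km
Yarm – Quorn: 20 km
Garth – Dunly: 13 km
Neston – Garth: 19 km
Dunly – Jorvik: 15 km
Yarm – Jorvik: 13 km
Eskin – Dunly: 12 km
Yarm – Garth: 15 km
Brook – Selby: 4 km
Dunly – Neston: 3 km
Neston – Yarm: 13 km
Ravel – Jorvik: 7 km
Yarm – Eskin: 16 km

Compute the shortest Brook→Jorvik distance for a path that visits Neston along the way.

Shortest Brook→Neston: Brook → Selby → Neston = 15
Shortest Neston→Jorvik: Neston → Dunly → Yarm → Ravel → Jorvik = 17
Total via Neston: 15 + 17 = 32 km.

32 km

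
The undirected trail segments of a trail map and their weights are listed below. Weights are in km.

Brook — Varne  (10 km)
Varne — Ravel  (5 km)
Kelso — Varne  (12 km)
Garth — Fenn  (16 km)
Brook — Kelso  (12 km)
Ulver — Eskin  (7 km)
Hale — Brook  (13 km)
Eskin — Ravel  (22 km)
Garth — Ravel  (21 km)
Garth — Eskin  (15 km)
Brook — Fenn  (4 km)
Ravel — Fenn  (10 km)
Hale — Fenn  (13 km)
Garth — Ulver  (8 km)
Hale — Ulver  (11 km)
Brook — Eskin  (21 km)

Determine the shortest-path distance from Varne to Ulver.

Compare a few routes:
Varne → Brook → Eskin → Ulver: 10+21+7 = 38
Varne → Brook → Hale → Ulver: 10+13+11 = 34
Varne → Brook → Fenn → Hale → Ulver: 10+4+13+11 = 38
The minimum is 34 km via Varne → Brook → Hale → Ulver.

34 km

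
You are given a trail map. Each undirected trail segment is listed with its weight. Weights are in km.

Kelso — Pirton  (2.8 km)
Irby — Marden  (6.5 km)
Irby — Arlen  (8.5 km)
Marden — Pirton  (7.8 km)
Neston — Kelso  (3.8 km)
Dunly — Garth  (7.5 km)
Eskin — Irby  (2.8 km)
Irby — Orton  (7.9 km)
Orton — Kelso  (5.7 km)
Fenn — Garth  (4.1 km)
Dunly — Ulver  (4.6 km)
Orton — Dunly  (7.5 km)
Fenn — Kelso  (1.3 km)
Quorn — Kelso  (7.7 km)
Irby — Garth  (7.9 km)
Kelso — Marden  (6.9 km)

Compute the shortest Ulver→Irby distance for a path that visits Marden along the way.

Best Ulver to Marden: Ulver–Dunly–Garth–Fenn–Kelso–Marden costing 24.4
Shortest Marden→Irby: Marden–Irby = 6.5
Total via Marden: 24.4 + 6.5 = 30.9 km.

30.9 km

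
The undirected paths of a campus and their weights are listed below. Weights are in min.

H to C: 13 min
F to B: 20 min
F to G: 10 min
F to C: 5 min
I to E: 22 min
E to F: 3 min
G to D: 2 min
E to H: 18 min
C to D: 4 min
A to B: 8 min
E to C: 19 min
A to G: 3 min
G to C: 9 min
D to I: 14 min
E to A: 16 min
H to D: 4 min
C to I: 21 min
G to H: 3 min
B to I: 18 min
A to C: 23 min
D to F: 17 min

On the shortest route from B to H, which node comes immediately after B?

Enumerating some paths:
B–A–G–D–H: 8+3+2+4 = 17
B–A–G–D–C–H: 8+3+2+4+13 = 30
B–A–G–H: 8+3+3 = 14
B–A–G–C–D–H: 8+3+9+4+4 = 28
The minimum is 14 min via B–A–G–H.
So from B the first move is to A.

A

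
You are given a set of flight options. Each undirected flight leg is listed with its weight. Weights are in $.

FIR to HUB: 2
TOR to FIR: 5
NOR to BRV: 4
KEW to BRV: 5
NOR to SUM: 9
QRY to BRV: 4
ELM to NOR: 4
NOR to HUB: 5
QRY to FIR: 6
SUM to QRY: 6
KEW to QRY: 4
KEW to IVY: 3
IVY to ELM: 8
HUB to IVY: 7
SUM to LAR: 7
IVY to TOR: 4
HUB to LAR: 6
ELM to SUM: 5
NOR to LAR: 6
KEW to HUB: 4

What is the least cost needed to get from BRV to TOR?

Settle nodes by increasing distance from BRV:
BRV: 0
NOR: 4  (via BRV)
QRY: 4  (via BRV)
KEW: 5  (via BRV)
IVY: 8  (via KEW)
ELM: 8  (via NOR)
HUB: 9  (via NOR)
LAR: 10  (via NOR)
SUM: 10  (via QRY)
FIR: 10  (via QRY)
TOR: 12  (via IVY)
Shortest route: BRV → KEW → IVY → TOR = $12.

$12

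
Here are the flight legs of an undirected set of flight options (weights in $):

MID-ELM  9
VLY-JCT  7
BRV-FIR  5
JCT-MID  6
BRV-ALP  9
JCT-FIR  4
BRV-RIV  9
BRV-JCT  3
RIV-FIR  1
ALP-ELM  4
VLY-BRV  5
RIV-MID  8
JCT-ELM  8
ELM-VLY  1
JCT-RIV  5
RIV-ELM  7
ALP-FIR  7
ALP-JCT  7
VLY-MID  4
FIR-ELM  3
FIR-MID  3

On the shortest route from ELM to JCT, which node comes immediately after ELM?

FIR

Candidate routes:
ELM → JCT: 8 = 8
ELM → VLY → JCT: 1+7 = 8
ELM → FIR → JCT: 3+4 = 7
Cheapest is ELM → FIR → JCT at $7.
So from ELM the first move is to FIR.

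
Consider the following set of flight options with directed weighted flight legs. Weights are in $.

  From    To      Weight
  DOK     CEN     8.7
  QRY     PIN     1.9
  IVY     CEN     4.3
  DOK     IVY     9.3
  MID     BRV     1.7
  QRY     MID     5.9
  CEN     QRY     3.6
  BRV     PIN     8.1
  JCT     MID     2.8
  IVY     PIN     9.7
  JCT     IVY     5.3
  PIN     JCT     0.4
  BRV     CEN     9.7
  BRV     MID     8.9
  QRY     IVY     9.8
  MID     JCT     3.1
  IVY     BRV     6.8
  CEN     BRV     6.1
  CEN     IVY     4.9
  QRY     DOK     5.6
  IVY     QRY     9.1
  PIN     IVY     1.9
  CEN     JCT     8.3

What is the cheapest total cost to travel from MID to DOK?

$20.6

Shortest distances from MID:
MID: 0
BRV: 1.7  (via MID)
JCT: 3.1  (via MID)
IVY: 8.4  (via JCT)
PIN: 9.8  (via BRV)
CEN: 11.4  (via BRV)
QRY: 15  (via CEN)
DOK: 20.6  (via QRY)
Shortest route: MID → BRV → CEN → QRY → DOK = $20.6.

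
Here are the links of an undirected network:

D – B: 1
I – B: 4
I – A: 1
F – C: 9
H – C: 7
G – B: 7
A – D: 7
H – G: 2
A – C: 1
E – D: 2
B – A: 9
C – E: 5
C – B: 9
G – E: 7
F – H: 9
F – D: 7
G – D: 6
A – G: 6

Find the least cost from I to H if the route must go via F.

20

Best I to F: I → A → C → F costing 11
Best F to H: F → H costing 9
Total via F: 11 + 9 = 20.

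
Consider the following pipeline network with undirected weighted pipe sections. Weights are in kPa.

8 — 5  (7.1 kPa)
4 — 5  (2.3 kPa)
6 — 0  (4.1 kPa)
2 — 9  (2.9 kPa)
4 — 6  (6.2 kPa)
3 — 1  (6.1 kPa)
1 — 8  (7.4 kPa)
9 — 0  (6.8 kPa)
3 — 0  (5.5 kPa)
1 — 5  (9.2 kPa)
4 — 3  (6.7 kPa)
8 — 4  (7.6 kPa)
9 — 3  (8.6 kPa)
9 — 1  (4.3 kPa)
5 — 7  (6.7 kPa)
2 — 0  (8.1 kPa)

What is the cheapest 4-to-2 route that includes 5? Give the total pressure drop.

18.7 kPa

Shortest 4→5: 4–5 = 2.3
Shortest 5→2: 5–1–9–2 = 16.4
Total via 5: 2.3 + 16.4 = 18.7 kPa.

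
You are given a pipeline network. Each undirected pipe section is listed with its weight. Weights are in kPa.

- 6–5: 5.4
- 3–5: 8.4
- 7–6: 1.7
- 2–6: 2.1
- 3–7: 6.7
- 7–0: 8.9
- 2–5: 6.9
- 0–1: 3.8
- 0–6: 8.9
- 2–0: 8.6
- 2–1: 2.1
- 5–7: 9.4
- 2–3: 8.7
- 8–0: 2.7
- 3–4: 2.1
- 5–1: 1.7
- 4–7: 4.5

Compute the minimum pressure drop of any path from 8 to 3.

16.6 kPa

Shortest distances from 8:
8: 0
0: 2.7  (via 8)
1: 6.5  (via 0)
5: 8.2  (via 1)
2: 8.6  (via 1)
6: 10.7  (via 2)
7: 11.6  (via 0)
4: 16.1  (via 7)
3: 16.6  (via 5)
Shortest route: 8 → 0 → 1 → 5 → 3 = 16.6 kPa.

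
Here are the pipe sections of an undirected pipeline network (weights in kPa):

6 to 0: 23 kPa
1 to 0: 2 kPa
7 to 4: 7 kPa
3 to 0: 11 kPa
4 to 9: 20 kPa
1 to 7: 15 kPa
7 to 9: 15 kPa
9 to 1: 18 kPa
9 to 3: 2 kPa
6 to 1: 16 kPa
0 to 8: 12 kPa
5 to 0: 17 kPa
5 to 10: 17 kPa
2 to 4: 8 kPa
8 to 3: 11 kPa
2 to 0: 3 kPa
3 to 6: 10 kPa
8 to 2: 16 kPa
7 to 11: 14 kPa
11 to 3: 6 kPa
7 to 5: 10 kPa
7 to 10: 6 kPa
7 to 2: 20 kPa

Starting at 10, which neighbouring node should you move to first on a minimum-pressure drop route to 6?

7

Candidate routes:
10 → 7 → 9 → 3 → 6: 6+15+2+10 = 33
10 → 7 → 11 → 3 → 6: 6+14+6+10 = 36
10 → 7 → 1 → 6: 6+15+16 = 37
Cheapest is 10 → 7 → 9 → 3 → 6 at 33 kPa.
So from 10 the first move is to 7.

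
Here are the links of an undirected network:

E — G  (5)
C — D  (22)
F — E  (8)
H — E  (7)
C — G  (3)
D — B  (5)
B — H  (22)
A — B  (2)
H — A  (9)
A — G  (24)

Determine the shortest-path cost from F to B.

26

Compare a few routes:
F - E - H - B: 8+7+22 = 37
F - E - G - A - B: 8+5+24+2 = 39
F - E - H - A - B: 8+7+9+2 = 26
Cheapest is F - E - H - A - B at 26.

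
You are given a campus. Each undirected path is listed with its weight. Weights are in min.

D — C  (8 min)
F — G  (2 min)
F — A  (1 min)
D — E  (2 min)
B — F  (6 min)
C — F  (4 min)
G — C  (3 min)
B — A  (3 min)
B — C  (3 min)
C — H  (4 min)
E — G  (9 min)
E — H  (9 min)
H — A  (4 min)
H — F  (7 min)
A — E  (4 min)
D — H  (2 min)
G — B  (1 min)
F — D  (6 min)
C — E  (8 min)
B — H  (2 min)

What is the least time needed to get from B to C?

Enumerating some paths:
B → G → C: 1+3 = 4
B → C: 3 = 3
Cheapest is B → C at 3 min.

3 min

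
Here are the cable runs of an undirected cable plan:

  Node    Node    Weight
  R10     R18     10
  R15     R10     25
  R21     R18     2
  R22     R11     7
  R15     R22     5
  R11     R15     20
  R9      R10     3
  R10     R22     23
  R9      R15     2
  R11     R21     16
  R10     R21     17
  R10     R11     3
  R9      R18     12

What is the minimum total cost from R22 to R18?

19

Shortest distances from R22:
R22: 0
R15: 5  (via R22)
R11: 7  (via R22)
R9: 7  (via R15)
R10: 10  (via R11)
R18: 19  (via R9)
Shortest route: R22 → R15 → R9 → R18 = 19.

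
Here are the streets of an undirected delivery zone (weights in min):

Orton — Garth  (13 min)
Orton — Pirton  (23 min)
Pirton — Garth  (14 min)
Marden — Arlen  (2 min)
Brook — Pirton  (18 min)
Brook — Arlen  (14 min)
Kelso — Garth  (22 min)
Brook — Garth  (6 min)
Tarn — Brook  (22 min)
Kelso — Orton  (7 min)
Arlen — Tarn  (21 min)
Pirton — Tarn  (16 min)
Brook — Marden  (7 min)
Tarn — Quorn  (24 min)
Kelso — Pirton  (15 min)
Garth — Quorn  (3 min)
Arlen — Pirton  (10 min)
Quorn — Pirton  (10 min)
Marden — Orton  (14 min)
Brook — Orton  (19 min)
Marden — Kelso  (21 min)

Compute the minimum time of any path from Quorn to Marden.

16 min

Enumerating some paths:
Quorn - Pirton - Arlen - Marden: 10+10+2 = 22
Quorn - Garth - Brook - Arlen - Marden: 3+6+14+2 = 25
Quorn - Garth - Brook - Marden: 3+6+7 = 16
Quorn - Garth - Pirton - Arlen - Marden: 3+14+10+2 = 29
Cheapest is Quorn - Garth - Brook - Marden at 16 min.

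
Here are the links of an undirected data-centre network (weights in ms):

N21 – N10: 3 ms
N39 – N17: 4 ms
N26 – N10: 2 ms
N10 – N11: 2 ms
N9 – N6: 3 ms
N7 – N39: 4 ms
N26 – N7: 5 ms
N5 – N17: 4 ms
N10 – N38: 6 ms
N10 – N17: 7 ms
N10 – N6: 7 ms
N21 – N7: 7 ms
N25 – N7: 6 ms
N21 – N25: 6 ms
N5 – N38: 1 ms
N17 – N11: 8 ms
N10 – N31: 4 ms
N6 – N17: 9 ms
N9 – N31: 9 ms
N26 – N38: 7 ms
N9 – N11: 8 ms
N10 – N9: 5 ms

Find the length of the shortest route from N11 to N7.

9 ms

Shortest distances from N11:
N11: 0
N10: 2  (via N11)
N26: 4  (via N10)
N21: 5  (via N10)
N31: 6  (via N10)
N9: 7  (via N10)
N38: 8  (via N10)
N17: 8  (via N11)
N7: 9  (via N26)
Shortest route: N11 → N10 → N26 → N7 = 9 ms.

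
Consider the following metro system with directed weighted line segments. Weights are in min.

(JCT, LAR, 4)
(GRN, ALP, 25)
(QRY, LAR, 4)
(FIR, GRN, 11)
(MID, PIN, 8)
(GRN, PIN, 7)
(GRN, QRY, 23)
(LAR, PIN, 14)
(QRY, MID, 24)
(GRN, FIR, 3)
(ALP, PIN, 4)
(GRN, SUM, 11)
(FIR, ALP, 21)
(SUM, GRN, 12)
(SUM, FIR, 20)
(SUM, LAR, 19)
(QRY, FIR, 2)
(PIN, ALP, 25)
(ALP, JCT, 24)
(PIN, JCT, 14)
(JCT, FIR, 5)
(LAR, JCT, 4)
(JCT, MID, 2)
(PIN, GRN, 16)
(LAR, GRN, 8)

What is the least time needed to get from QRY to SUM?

Shortest distances from QRY:
QRY: 0
FIR: 2  (via QRY)
LAR: 4  (via QRY)
JCT: 8  (via LAR)
MID: 10  (via JCT)
GRN: 12  (via LAR)
PIN: 18  (via LAR)
ALP: 23  (via FIR)
SUM: 23  (via GRN)
Shortest route: QRY → LAR → GRN → SUM = 23 min.

23 min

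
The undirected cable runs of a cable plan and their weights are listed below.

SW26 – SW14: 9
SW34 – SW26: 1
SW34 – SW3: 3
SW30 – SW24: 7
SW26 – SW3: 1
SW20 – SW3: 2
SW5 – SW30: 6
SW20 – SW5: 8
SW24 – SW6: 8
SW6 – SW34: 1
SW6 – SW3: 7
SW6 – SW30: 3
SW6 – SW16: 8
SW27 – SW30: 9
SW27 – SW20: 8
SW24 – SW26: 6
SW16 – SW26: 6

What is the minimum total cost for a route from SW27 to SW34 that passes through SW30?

Shortest SW27→SW30: SW27 → SW30 = 9
Best SW30 to SW34: SW30 → SW6 → SW34 costing 4
Total via SW30: 9 + 4 = 13.

13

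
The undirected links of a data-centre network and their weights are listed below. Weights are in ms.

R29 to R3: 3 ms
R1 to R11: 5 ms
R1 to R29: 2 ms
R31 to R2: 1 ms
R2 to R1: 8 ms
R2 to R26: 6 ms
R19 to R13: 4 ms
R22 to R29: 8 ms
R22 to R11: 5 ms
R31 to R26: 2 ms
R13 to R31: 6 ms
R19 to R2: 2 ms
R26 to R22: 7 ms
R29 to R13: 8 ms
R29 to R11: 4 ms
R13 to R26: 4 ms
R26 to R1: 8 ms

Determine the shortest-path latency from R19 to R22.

Enumerating some paths:
R19–R2–R31–R26–R22: 2+1+2+7 = 12
R19–R13–R26–R22: 4+4+7 = 15
The minimum is 12 ms via R19–R2–R31–R26–R22.

12 ms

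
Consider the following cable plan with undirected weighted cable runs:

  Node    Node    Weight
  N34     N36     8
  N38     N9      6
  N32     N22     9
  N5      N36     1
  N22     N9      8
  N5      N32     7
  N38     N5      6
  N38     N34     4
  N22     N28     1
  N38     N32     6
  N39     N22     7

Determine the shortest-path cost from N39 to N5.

Candidate routes:
N39 - N22 - N9 - N38 - N5: 7+8+6+6 = 27
N39 - N22 - N32 - N5: 7+9+7 = 23
Cheapest is N39 - N22 - N32 - N5 at 23.

23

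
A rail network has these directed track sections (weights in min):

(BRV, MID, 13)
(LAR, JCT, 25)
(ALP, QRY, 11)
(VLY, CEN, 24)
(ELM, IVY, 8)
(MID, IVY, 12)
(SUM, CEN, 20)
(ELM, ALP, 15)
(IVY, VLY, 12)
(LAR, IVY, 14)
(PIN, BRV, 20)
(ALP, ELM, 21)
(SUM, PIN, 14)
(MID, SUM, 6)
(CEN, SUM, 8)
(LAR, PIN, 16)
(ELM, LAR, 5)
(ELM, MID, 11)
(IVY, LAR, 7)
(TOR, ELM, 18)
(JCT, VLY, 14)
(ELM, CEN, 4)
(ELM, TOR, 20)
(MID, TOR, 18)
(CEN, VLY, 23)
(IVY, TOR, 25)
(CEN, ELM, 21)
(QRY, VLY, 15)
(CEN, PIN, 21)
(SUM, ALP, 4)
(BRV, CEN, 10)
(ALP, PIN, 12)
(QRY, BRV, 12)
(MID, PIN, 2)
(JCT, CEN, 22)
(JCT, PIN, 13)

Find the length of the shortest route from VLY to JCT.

Candidate routes:
VLY - CEN - SUM - ALP - ELM - LAR - JCT: 24+8+4+21+5+25 = 87
VLY - CEN - ELM - LAR - JCT: 24+21+5+25 = 75
VLY - CEN - ELM - IVY - LAR - JCT: 24+21+8+7+25 = 85
Cheapest is VLY - CEN - ELM - LAR - JCT at 75 min.

75 min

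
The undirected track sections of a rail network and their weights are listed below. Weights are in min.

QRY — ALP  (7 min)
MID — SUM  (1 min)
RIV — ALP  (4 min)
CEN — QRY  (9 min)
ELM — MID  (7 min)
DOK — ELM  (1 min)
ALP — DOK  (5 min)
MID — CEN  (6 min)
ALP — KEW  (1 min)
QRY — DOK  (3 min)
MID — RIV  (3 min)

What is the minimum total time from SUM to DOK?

9 min

Running Dijkstra from SUM:
SUM: 0
MID: 1  (via SUM)
RIV: 4  (via MID)
CEN: 7  (via MID)
ALP: 8  (via RIV)
ELM: 8  (via MID)
KEW: 9  (via ALP)
DOK: 9  (via ELM)
Shortest route: SUM → MID → ELM → DOK = 9 min.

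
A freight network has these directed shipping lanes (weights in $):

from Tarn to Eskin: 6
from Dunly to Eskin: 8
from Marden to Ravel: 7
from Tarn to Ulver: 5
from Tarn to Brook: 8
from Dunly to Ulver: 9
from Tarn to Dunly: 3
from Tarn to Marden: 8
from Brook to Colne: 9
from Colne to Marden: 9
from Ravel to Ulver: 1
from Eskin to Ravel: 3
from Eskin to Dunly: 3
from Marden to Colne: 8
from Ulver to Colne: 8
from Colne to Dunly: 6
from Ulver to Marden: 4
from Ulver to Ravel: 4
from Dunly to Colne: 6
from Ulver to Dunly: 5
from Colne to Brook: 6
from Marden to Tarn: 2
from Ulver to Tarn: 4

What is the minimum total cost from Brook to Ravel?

Shortest distances from Brook:
Brook: 0
Colne: 9  (via Brook)
Dunly: 15  (via Colne)
Marden: 18  (via Colne)
Tarn: 20  (via Marden)
Eskin: 23  (via Dunly)
Ulver: 24  (via Dunly)
Ravel: 25  (via Marden)
Shortest route: Brook–Colne–Marden–Ravel = $25.

$25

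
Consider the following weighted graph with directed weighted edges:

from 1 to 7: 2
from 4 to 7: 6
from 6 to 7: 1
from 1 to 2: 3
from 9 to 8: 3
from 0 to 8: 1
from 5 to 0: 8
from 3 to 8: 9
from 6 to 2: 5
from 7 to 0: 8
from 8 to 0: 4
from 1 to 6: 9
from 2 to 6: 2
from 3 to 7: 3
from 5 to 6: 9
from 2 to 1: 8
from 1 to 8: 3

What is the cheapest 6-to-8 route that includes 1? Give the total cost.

16

Shortest 6→1: 6 → 2 → 1 = 13
Best 1 to 8: 1 → 8 costing 3
Total via 1: 13 + 3 = 16.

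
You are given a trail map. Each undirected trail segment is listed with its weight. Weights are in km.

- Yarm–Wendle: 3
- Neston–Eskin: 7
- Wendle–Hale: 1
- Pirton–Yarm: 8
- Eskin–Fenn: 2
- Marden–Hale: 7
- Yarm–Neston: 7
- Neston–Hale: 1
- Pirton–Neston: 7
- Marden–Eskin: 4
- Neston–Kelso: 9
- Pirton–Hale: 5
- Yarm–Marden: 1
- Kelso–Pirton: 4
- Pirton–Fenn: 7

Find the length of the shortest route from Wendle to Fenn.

Running Dijkstra from Wendle:
Wendle: 0
Hale: 1  (via Wendle)
Neston: 2  (via Hale)
Yarm: 3  (via Wendle)
Marden: 4  (via Yarm)
Pirton: 6  (via Hale)
Eskin: 8  (via Marden)
Kelso: 10  (via Pirton)
Fenn: 10  (via Eskin)
Shortest route: Wendle–Yarm–Marden–Eskin–Fenn = 10 km.

10 km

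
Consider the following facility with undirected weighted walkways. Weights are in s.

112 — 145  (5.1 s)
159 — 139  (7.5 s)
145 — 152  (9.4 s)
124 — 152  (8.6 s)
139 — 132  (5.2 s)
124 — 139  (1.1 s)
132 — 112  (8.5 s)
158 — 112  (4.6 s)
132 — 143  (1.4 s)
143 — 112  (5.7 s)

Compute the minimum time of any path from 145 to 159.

24.9 s

Shortest distances from 145:
145: 0
112: 5.1  (via 145)
152: 9.4  (via 145)
158: 9.7  (via 112)
143: 10.8  (via 112)
132: 12.2  (via 143)
139: 17.4  (via 132)
124: 18  (via 152)
159: 24.9  (via 139)
Shortest route: 145–112–143–132–139–159 = 24.9 s.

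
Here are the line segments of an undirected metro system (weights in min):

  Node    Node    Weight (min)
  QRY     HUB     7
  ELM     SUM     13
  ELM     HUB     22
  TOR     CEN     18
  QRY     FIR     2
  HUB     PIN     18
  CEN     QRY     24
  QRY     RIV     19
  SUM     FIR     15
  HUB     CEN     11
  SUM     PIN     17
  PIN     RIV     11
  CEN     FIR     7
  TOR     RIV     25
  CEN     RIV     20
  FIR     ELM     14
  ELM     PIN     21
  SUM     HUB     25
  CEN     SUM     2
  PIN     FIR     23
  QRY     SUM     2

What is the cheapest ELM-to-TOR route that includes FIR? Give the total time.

Best ELM to FIR: ELM–FIR costing 14
Shortest FIR→TOR: FIR–QRY–SUM–CEN–TOR = 24
Total via FIR: 14 + 24 = 38 min.

38 min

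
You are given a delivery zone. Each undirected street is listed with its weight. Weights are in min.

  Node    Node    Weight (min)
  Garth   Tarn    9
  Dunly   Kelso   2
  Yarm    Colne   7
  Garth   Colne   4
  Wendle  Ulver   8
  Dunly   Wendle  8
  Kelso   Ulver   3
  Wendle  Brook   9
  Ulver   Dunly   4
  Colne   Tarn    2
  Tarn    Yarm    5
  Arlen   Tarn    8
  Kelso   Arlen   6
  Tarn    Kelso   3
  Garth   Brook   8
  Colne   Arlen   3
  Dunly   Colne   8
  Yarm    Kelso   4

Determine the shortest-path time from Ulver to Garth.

Enumerating some paths:
Ulver - Dunly - Kelso - Tarn - Colne - Garth: 4+2+3+2+4 = 15
Ulver - Kelso - Tarn - Colne - Garth: 3+3+2+4 = 12
Cheapest is Ulver - Kelso - Tarn - Colne - Garth at 12 min.

12 min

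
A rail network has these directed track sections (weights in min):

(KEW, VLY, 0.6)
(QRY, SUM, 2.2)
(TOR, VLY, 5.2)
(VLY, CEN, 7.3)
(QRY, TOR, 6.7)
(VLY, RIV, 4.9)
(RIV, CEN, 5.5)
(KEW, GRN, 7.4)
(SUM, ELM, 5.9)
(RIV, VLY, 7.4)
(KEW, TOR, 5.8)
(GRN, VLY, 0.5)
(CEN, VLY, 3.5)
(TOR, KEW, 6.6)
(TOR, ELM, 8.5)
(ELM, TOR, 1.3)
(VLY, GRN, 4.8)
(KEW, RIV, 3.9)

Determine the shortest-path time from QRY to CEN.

Shortest distances from QRY:
QRY: 0
SUM: 2.2  (via QRY)
TOR: 6.7  (via QRY)
ELM: 8.1  (via SUM)
VLY: 11.9  (via TOR)
KEW: 13.3  (via TOR)
GRN: 16.7  (via VLY)
RIV: 16.8  (via VLY)
CEN: 19.2  (via VLY)
Shortest route: QRY–TOR–VLY–CEN = 19.2 min.

19.2 min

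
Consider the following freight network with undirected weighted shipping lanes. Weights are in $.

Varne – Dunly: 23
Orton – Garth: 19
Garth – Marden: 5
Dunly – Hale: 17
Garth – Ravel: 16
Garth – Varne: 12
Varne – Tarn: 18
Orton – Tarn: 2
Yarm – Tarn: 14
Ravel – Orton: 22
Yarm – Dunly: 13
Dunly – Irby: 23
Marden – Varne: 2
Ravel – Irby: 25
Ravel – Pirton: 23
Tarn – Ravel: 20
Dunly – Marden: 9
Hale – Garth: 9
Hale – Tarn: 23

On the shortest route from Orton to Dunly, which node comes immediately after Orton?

Candidate routes:
Orton → Garth → Marden → Dunly: 19+5+9 = 33
Orton → Tarn → Hale → Dunly: 2+23+17 = 42
Orton → Tarn → Yarm → Dunly: 2+14+13 = 29
Orton → Tarn → Varne → Marden → Dunly: 2+18+2+9 = 31
Cheapest is Orton → Tarn → Yarm → Dunly at $29.
So from Orton the first move is to Tarn.

Tarn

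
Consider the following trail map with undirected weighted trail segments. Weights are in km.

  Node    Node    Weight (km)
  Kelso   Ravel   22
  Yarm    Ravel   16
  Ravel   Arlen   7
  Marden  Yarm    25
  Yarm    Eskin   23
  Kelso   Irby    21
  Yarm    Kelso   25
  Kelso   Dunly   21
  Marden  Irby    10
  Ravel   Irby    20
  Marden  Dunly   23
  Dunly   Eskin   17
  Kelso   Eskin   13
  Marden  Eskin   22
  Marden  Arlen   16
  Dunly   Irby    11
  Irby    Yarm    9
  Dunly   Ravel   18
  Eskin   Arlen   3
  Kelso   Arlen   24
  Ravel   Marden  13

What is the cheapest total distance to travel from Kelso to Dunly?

Settle nodes by increasing distance from Kelso:
Kelso: 0
Eskin: 13  (via Kelso)
Arlen: 16  (via Eskin)
Irby: 21  (via Kelso)
Dunly: 21  (via Kelso)
Shortest route: Kelso → Dunly = 21 km.

21 km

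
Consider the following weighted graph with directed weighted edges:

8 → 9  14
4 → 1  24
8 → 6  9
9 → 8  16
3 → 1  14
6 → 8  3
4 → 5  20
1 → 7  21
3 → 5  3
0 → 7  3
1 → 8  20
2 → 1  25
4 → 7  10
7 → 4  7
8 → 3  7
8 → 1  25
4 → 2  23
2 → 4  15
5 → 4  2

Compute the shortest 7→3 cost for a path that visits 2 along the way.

82

Best 7 to 2: 7–4–2 costing 30
Best 2 to 3: 2–1–8–3 costing 52
Total via 2: 30 + 52 = 82.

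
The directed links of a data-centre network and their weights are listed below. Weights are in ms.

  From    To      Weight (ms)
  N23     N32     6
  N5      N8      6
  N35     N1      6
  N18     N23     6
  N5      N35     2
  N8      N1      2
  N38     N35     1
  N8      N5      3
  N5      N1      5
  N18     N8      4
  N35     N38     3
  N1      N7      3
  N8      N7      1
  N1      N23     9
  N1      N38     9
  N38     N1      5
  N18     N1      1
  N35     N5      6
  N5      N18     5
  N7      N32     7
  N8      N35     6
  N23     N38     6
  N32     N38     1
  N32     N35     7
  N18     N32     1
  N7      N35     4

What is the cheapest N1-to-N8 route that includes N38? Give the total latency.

22 ms

Best N1 to N38: N1–N38 costing 9
Shortest N38→N8: N38–N35–N5–N8 = 13
Total via N38: 9 + 13 = 22 ms.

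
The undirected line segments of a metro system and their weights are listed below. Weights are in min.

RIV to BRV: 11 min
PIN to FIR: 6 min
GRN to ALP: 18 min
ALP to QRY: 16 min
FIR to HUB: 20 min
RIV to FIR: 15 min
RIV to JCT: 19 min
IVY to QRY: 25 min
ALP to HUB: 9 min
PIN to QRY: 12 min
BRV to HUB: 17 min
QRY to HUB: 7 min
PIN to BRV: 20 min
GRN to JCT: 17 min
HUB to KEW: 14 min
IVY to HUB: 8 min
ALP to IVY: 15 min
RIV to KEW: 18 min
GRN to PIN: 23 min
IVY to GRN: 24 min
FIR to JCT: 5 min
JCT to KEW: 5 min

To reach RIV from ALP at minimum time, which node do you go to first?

Compare a few routes:
ALP → HUB → KEW → RIV: 9+14+18 = 41
ALP → HUB → BRV → RIV: 9+17+11 = 37
ALP → HUB → FIR → RIV: 9+20+15 = 44
Cheapest is ALP → HUB → BRV → RIV at 37 min.
So from ALP the first move is to HUB.

HUB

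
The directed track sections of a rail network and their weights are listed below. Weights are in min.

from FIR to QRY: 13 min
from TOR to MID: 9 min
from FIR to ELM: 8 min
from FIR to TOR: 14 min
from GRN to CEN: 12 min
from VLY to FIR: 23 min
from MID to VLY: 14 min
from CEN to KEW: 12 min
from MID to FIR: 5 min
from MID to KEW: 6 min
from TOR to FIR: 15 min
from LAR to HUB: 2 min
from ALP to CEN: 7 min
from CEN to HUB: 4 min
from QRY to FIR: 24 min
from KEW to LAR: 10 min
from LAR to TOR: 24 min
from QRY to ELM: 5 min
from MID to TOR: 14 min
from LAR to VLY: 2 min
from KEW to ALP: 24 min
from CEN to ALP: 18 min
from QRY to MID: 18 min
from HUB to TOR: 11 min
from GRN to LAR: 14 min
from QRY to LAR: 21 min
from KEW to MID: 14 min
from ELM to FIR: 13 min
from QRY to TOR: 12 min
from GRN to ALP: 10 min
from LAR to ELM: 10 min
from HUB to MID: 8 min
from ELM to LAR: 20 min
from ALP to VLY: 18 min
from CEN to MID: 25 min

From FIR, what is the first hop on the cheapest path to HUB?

ELM

Candidate routes:
FIR - ELM - LAR - HUB: 8+20+2 = 30
FIR - QRY - LAR - HUB: 13+21+2 = 36
FIR - QRY - ELM - LAR - HUB: 13+5+20+2 = 40
FIR - TOR - MID - KEW - LAR - HUB: 14+9+6+10+2 = 41
The minimum is 30 min via FIR - ELM - LAR - HUB.
So from FIR the first move is to ELM.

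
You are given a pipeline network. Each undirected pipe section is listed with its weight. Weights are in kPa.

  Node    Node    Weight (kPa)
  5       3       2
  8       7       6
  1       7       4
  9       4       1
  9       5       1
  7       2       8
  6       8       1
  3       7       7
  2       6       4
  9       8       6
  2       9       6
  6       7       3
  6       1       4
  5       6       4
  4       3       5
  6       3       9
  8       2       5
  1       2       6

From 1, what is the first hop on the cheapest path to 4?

6

Enumerating some paths:
1 - 2 - 9 - 4: 6+6+1 = 13
1 - 6 - 8 - 9 - 4: 4+1+6+1 = 12
1 - 6 - 5 - 9 - 4: 4+4+1+1 = 10
The minimum is 10 kPa via 1 - 6 - 5 - 9 - 4.
So from 1 the first move is to 6.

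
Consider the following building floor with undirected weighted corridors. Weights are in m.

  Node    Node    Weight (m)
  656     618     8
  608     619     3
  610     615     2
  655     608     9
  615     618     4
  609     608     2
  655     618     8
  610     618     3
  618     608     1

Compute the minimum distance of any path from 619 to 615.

8 m

Running Dijkstra from 619:
619: 0
608: 3  (via 619)
618: 4  (via 608)
609: 5  (via 608)
610: 7  (via 618)
615: 8  (via 618)
Shortest route: 619 → 608 → 618 → 615 = 8 m.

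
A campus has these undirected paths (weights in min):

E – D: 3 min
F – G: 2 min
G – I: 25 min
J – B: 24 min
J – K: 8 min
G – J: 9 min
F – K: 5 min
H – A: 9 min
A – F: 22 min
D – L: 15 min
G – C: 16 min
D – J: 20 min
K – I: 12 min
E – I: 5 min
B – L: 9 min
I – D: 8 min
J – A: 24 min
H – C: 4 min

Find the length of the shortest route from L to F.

Compare a few routes:
L - D - I - K - F: 15+8+12+5 = 40
L - B - J - K - F: 9+24+8+5 = 46
L - D - J - G - F: 15+20+9+2 = 46
L - B - J - G - F: 9+24+9+2 = 44
The minimum is 40 min via L - D - I - K - F.

40 min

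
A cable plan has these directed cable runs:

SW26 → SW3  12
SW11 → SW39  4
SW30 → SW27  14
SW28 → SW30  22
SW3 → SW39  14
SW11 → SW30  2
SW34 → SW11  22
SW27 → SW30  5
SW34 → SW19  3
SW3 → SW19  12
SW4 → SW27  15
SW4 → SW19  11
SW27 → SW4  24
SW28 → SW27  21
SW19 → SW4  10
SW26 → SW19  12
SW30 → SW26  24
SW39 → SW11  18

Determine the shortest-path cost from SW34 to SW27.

Shortest distances from SW34:
SW34: 0
SW19: 3  (via SW34)
SW4: 13  (via SW19)
SW11: 22  (via SW34)
SW30: 24  (via SW11)
SW39: 26  (via SW11)
SW27: 28  (via SW4)
Shortest route: SW34 → SW19 → SW4 → SW27 = 28.

28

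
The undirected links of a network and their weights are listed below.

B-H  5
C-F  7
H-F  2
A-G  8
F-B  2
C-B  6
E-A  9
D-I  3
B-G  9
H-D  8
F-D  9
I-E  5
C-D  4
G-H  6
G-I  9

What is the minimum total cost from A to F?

16

Candidate routes:
A–G–H–B–F: 8+6+5+2 = 21
A–G–H–F: 8+6+2 = 16
A–G–B–F: 8+9+2 = 19
The minimum is 16 via A–G–H–F.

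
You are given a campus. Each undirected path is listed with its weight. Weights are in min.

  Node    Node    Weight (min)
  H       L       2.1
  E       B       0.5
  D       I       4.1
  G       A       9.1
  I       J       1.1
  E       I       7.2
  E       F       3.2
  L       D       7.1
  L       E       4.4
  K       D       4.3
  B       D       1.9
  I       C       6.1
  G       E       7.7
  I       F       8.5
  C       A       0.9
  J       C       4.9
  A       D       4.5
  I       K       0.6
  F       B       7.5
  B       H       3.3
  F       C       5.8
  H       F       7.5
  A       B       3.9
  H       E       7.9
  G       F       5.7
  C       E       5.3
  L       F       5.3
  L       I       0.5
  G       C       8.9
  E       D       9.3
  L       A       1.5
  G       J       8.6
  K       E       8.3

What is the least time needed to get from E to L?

4.4 min

Enumerating some paths:
E → B → A → L: 0.5+3.9+1.5 = 5.9
E → L: 4.4 = 4.4
E → B → H → L: 0.5+3.3+2.1 = 5.9
The minimum is 4.4 min via E → L.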